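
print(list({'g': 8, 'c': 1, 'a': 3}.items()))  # [('g', 8), ('c', 1), ('a', 3)]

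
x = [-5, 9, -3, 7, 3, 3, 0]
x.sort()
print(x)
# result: [-5, -3, 0, 3, 3, 7, 9]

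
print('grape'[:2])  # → gr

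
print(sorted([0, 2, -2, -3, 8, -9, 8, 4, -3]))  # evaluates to [-9, -3, -3, -2, 0, 2, 4, 8, 8]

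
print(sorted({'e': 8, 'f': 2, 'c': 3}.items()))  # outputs [('c', 3), ('e', 8), ('f', 2)]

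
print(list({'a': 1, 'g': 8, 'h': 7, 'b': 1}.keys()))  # ['a', 'g', 'h', 'b']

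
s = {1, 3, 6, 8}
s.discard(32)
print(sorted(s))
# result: [1, 3, 6, 8]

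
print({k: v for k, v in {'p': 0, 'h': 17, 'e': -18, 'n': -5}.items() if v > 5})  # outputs {'h': 17}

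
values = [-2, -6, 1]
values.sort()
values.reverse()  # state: [1, -2, -6]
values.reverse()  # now [-6, -2, 1]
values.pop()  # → 1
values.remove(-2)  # [-6]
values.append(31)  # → [-6, 31]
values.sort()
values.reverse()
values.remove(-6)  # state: [31]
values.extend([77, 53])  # [31, 77, 53]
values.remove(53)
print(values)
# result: [31, 77]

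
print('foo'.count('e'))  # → 0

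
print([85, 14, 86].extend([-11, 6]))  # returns None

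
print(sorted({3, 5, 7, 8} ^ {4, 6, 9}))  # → [3, 4, 5, 6, 7, 8, 9]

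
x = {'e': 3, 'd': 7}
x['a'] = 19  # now {'e': 3, 'd': 7, 'a': 19}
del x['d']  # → {'e': 3, 'a': 19}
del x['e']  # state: {'a': 19}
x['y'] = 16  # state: {'a': 19, 'y': 16}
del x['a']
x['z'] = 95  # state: {'y': 16, 'z': 95}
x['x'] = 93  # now {'y': 16, 'z': 95, 'x': 93}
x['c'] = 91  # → {'y': 16, 'z': 95, 'x': 93, 'c': 91}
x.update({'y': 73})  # {'y': 73, 'z': 95, 'x': 93, 'c': 91}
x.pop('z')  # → 95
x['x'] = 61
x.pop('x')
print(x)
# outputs {'y': 73, 'c': 91}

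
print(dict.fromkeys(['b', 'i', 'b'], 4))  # {'b': 4, 'i': 4}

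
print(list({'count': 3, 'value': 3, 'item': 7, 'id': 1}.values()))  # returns [3, 3, 7, 1]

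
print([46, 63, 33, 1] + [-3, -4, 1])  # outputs [46, 63, 33, 1, -3, -4, 1]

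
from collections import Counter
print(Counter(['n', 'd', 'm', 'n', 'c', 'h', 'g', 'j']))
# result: Counter({'n': 2, 'd': 1, 'm': 1, 'c': 1, 'h': 1, 'g': 1, 'j': 1})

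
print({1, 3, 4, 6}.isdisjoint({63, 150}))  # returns True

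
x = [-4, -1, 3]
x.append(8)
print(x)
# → [-4, -1, 3, 8]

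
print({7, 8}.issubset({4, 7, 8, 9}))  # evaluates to True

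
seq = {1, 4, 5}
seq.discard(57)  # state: {1, 4, 5}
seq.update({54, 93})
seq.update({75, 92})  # {1, 4, 5, 54, 75, 92, 93}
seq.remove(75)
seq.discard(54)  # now {1, 4, 5, 92, 93}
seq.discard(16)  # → {1, 4, 5, 92, 93}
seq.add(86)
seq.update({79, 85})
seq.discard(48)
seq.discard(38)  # {1, 4, 5, 79, 85, 86, 92, 93}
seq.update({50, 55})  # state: {1, 4, 5, 50, 55, 79, 85, 86, 92, 93}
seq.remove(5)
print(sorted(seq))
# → [1, 4, 50, 55, 79, 85, 86, 92, 93]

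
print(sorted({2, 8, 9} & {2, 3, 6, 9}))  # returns [2, 9]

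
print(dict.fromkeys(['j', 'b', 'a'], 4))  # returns {'j': 4, 'b': 4, 'a': 4}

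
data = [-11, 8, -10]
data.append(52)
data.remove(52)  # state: [-11, 8, -10]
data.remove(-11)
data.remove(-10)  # [8]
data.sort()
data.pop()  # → 8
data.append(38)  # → [38]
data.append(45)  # [38, 45]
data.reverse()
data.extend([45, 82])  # [45, 38, 45, 82]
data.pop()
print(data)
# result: [45, 38, 45]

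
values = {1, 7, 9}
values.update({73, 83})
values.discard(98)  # {1, 7, 9, 73, 83}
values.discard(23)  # {1, 7, 9, 73, 83}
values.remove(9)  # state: {1, 7, 73, 83}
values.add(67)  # {1, 7, 67, 73, 83}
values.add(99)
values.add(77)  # {1, 7, 67, 73, 77, 83, 99}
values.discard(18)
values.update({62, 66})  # {1, 7, 62, 66, 67, 73, 77, 83, 99}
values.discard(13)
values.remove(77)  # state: {1, 7, 62, 66, 67, 73, 83, 99}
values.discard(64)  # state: {1, 7, 62, 66, 67, 73, 83, 99}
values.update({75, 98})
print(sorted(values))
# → [1, 7, 62, 66, 67, 73, 75, 83, 98, 99]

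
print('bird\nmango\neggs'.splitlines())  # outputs ['bird', 'mango', 'eggs']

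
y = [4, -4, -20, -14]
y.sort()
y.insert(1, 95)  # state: [-20, 95, -14, -4, 4]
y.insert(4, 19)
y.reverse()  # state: [4, 19, -4, -14, 95, -20]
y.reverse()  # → [-20, 95, -14, -4, 19, 4]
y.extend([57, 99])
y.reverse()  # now [99, 57, 4, 19, -4, -14, 95, -20]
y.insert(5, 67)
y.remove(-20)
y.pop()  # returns 95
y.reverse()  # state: [-14, 67, -4, 19, 4, 57, 99]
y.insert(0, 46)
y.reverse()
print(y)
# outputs [99, 57, 4, 19, -4, 67, -14, 46]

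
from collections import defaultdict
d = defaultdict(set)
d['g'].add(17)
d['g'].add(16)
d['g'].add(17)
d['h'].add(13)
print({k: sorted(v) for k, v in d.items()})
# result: {'g': [16, 17], 'h': [13]}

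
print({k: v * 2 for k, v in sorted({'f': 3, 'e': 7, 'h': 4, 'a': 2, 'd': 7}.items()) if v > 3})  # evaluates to {'d': 14, 'e': 14, 'h': 8}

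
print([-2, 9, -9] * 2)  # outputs [-2, 9, -9, -2, 9, -9]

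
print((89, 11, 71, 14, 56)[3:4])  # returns (14,)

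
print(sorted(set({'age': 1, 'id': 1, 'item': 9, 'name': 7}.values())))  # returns [1, 7, 9]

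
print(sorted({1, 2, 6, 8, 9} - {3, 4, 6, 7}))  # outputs [1, 2, 8, 9]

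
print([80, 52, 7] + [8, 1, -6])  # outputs [80, 52, 7, 8, 1, -6]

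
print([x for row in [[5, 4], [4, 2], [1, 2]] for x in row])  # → [5, 4, 4, 2, 1, 2]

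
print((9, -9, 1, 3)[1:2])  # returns (-9,)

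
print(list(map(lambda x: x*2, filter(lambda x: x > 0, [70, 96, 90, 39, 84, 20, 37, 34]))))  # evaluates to [140, 192, 180, 78, 168, 40, 74, 68]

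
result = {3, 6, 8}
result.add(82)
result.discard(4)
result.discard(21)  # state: {3, 6, 8, 82}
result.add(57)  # {3, 6, 8, 57, 82}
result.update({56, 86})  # {3, 6, 8, 56, 57, 82, 86}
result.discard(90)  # {3, 6, 8, 56, 57, 82, 86}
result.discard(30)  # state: {3, 6, 8, 56, 57, 82, 86}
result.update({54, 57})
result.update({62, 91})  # {3, 6, 8, 54, 56, 57, 62, 82, 86, 91}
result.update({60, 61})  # {3, 6, 8, 54, 56, 57, 60, 61, 62, 82, 86, 91}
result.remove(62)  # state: {3, 6, 8, 54, 56, 57, 60, 61, 82, 86, 91}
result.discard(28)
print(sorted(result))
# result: [3, 6, 8, 54, 56, 57, 60, 61, 82, 86, 91]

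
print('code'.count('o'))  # 1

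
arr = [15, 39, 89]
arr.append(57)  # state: [15, 39, 89, 57]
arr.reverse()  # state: [57, 89, 39, 15]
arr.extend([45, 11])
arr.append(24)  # [57, 89, 39, 15, 45, 11, 24]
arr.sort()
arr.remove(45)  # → [11, 15, 24, 39, 57, 89]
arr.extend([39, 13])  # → [11, 15, 24, 39, 57, 89, 39, 13]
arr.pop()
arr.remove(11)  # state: [15, 24, 39, 57, 89, 39]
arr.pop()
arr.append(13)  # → [15, 24, 39, 57, 89, 13]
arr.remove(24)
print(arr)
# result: [15, 39, 57, 89, 13]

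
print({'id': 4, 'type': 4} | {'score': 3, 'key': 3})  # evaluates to {'id': 4, 'type': 4, 'score': 3, 'key': 3}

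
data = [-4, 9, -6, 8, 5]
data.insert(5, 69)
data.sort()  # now [-6, -4, 5, 8, 9, 69]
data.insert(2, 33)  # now [-6, -4, 33, 5, 8, 9, 69]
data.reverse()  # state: [69, 9, 8, 5, 33, -4, -6]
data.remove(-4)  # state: [69, 9, 8, 5, 33, -6]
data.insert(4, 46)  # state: [69, 9, 8, 5, 46, 33, -6]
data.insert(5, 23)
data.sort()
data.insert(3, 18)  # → [-6, 5, 8, 18, 9, 23, 33, 46, 69]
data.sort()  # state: [-6, 5, 8, 9, 18, 23, 33, 46, 69]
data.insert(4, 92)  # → [-6, 5, 8, 9, 92, 18, 23, 33, 46, 69]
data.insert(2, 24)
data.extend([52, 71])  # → [-6, 5, 24, 8, 9, 92, 18, 23, 33, 46, 69, 52, 71]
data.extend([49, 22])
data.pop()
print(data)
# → [-6, 5, 24, 8, 9, 92, 18, 23, 33, 46, 69, 52, 71, 49]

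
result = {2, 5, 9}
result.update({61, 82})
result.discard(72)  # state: {2, 5, 9, 61, 82}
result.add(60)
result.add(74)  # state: {2, 5, 9, 60, 61, 74, 82}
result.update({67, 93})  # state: {2, 5, 9, 60, 61, 67, 74, 82, 93}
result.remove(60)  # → {2, 5, 9, 61, 67, 74, 82, 93}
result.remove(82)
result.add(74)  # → {2, 5, 9, 61, 67, 74, 93}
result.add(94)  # {2, 5, 9, 61, 67, 74, 93, 94}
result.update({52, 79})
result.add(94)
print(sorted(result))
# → [2, 5, 9, 52, 61, 67, 74, 79, 93, 94]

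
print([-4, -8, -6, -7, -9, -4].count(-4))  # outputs 2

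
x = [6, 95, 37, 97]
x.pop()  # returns 97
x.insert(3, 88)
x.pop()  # 88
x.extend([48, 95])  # [6, 95, 37, 48, 95]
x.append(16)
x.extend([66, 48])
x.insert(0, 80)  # [80, 6, 95, 37, 48, 95, 16, 66, 48]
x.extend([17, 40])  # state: [80, 6, 95, 37, 48, 95, 16, 66, 48, 17, 40]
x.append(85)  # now [80, 6, 95, 37, 48, 95, 16, 66, 48, 17, 40, 85]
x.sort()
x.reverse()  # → [95, 95, 85, 80, 66, 48, 48, 40, 37, 17, 16, 6]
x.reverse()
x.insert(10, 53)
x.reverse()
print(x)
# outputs [95, 95, 53, 85, 80, 66, 48, 48, 40, 37, 17, 16, 6]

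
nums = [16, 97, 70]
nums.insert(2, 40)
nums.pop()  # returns 70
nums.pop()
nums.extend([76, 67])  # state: [16, 97, 76, 67]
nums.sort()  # [16, 67, 76, 97]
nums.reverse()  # [97, 76, 67, 16]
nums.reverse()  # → [16, 67, 76, 97]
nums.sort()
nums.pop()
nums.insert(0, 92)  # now [92, 16, 67, 76]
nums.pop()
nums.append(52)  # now [92, 16, 67, 52]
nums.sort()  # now [16, 52, 67, 92]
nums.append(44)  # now [16, 52, 67, 92, 44]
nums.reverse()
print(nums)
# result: [44, 92, 67, 52, 16]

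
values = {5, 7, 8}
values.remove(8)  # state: {5, 7}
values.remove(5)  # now {7}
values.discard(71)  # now {7}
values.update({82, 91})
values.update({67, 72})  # {7, 67, 72, 82, 91}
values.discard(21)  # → {7, 67, 72, 82, 91}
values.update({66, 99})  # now {7, 66, 67, 72, 82, 91, 99}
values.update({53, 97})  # {7, 53, 66, 67, 72, 82, 91, 97, 99}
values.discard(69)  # {7, 53, 66, 67, 72, 82, 91, 97, 99}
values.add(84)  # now {7, 53, 66, 67, 72, 82, 84, 91, 97, 99}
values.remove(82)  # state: {7, 53, 66, 67, 72, 84, 91, 97, 99}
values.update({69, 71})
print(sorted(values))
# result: [7, 53, 66, 67, 69, 71, 72, 84, 91, 97, 99]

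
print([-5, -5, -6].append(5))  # None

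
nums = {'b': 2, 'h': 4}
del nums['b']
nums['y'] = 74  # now {'h': 4, 'y': 74}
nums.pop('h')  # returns 4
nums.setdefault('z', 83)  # 83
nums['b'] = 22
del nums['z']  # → {'y': 74, 'b': 22}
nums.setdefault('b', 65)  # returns 22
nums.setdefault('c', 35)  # 35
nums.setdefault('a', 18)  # 18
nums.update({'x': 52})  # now {'y': 74, 'b': 22, 'c': 35, 'a': 18, 'x': 52}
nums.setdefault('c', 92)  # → 35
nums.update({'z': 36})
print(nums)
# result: {'y': 74, 'b': 22, 'c': 35, 'a': 18, 'x': 52, 'z': 36}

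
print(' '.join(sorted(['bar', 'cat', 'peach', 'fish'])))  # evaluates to bar cat fish peach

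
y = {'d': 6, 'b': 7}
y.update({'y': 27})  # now {'d': 6, 'b': 7, 'y': 27}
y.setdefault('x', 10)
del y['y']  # {'d': 6, 'b': 7, 'x': 10}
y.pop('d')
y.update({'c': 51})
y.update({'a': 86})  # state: {'b': 7, 'x': 10, 'c': 51, 'a': 86}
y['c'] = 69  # {'b': 7, 'x': 10, 'c': 69, 'a': 86}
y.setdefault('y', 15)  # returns 15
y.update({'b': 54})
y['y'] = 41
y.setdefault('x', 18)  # 10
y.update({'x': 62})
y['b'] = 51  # {'b': 51, 'x': 62, 'c': 69, 'a': 86, 'y': 41}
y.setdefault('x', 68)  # 62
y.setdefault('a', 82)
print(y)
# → {'b': 51, 'x': 62, 'c': 69, 'a': 86, 'y': 41}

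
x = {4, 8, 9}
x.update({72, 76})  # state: {4, 8, 9, 72, 76}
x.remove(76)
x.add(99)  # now {4, 8, 9, 72, 99}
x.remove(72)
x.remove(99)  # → {4, 8, 9}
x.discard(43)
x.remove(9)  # {4, 8}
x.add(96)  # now {4, 8, 96}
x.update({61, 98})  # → {4, 8, 61, 96, 98}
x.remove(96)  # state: {4, 8, 61, 98}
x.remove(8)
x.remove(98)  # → {4, 61}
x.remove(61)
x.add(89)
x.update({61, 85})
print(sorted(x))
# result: [4, 61, 85, 89]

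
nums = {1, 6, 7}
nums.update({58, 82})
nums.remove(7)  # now {1, 6, 58, 82}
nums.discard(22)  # {1, 6, 58, 82}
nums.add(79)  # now {1, 6, 58, 79, 82}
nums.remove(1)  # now {6, 58, 79, 82}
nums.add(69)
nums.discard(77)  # {6, 58, 69, 79, 82}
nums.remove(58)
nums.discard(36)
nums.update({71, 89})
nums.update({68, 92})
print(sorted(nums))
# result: [6, 68, 69, 71, 79, 82, 89, 92]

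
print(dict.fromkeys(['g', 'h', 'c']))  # {'g': None, 'h': None, 'c': None}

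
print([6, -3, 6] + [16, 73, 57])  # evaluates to [6, -3, 6, 16, 73, 57]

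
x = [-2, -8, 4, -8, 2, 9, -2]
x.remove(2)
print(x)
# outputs [-2, -8, 4, -8, 9, -2]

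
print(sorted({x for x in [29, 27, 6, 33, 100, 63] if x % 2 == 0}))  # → [6, 100]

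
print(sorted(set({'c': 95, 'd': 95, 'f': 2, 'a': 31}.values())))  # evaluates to [2, 31, 95]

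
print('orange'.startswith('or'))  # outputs True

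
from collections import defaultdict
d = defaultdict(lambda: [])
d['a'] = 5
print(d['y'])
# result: []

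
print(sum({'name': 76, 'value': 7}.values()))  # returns 83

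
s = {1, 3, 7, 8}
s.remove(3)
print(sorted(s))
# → [1, 7, 8]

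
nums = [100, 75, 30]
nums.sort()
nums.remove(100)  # [30, 75]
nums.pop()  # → 75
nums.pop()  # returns 30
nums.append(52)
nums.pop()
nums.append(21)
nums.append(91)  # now [21, 91]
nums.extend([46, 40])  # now [21, 91, 46, 40]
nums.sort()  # [21, 40, 46, 91]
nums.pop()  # 91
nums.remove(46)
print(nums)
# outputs [21, 40]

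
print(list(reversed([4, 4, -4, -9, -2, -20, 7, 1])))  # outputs [1, 7, -20, -2, -9, -4, 4, 4]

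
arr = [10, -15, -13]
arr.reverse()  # [-13, -15, 10]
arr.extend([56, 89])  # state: [-13, -15, 10, 56, 89]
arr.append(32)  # [-13, -15, 10, 56, 89, 32]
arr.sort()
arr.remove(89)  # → [-15, -13, 10, 32, 56]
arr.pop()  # 56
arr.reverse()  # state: [32, 10, -13, -15]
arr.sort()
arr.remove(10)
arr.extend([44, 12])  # [-15, -13, 32, 44, 12]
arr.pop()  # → 12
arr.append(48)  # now [-15, -13, 32, 44, 48]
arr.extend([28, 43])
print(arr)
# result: [-15, -13, 32, 44, 48, 28, 43]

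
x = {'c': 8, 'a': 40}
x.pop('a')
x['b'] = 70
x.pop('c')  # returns 8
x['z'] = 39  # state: {'b': 70, 'z': 39}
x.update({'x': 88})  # {'b': 70, 'z': 39, 'x': 88}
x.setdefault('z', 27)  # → 39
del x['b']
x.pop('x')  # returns 88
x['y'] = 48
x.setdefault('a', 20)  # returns 20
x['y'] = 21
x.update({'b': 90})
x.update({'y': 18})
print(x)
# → {'z': 39, 'y': 18, 'a': 20, 'b': 90}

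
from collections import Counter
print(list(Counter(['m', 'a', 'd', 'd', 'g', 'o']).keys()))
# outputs ['m', 'a', 'd', 'g', 'o']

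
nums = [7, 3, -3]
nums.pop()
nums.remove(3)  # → [7]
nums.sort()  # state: [7]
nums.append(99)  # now [7, 99]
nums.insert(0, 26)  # [26, 7, 99]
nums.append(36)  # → [26, 7, 99, 36]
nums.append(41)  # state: [26, 7, 99, 36, 41]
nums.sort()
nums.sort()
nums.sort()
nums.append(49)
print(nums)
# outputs [7, 26, 36, 41, 99, 49]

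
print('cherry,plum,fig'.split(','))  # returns ['cherry', 'plum', 'fig']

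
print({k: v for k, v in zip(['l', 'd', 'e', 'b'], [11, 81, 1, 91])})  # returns {'l': 11, 'd': 81, 'e': 1, 'b': 91}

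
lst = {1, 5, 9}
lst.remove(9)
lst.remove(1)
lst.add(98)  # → {5, 98}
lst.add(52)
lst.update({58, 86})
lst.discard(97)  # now {5, 52, 58, 86, 98}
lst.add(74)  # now {5, 52, 58, 74, 86, 98}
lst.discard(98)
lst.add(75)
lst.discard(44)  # {5, 52, 58, 74, 75, 86}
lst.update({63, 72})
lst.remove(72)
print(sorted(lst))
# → [5, 52, 58, 63, 74, 75, 86]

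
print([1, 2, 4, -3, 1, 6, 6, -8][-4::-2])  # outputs [1, 4, 1]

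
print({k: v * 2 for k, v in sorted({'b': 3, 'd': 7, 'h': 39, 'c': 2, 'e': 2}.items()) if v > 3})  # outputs {'d': 14, 'h': 78}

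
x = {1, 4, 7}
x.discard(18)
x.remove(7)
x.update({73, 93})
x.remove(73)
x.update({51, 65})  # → {1, 4, 51, 65, 93}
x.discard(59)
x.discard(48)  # {1, 4, 51, 65, 93}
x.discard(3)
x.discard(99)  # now {1, 4, 51, 65, 93}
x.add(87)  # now {1, 4, 51, 65, 87, 93}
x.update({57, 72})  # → {1, 4, 51, 57, 65, 72, 87, 93}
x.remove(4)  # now {1, 51, 57, 65, 72, 87, 93}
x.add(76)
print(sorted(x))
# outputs [1, 51, 57, 65, 72, 76, 87, 93]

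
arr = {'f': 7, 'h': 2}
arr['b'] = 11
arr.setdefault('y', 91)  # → 91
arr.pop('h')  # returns 2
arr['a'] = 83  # {'f': 7, 'b': 11, 'y': 91, 'a': 83}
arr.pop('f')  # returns 7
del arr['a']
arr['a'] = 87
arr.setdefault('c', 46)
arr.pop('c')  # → 46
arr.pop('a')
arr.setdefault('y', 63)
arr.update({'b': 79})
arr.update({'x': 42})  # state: {'b': 79, 'y': 91, 'x': 42}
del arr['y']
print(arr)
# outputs {'b': 79, 'x': 42}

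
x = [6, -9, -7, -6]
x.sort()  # [-9, -7, -6, 6]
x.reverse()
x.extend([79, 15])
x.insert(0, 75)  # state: [75, 6, -6, -7, -9, 79, 15]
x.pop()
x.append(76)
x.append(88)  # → [75, 6, -6, -7, -9, 79, 76, 88]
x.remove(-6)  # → [75, 6, -7, -9, 79, 76, 88]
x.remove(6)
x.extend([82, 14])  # [75, -7, -9, 79, 76, 88, 82, 14]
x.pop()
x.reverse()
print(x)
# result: [82, 88, 76, 79, -9, -7, 75]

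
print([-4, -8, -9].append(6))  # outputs None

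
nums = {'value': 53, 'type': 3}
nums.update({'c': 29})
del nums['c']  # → {'value': 53, 'type': 3}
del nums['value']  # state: {'type': 3}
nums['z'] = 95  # {'type': 3, 'z': 95}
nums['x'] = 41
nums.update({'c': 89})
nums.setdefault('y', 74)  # 74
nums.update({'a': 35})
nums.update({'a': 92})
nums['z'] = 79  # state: {'type': 3, 'z': 79, 'x': 41, 'c': 89, 'y': 74, 'a': 92}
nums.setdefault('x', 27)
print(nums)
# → {'type': 3, 'z': 79, 'x': 41, 'c': 89, 'y': 74, 'a': 92}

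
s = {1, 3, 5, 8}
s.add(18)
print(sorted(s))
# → [1, 3, 5, 8, 18]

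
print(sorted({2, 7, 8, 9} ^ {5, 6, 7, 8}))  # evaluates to [2, 5, 6, 9]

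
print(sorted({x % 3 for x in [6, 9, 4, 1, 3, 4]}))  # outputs [0, 1]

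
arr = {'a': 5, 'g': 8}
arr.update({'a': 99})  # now {'a': 99, 'g': 8}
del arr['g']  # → {'a': 99}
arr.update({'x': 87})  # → {'a': 99, 'x': 87}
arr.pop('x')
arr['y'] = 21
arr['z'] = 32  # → {'a': 99, 'y': 21, 'z': 32}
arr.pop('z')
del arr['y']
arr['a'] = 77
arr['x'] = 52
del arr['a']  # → {'x': 52}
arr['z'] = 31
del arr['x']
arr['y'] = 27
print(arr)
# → {'z': 31, 'y': 27}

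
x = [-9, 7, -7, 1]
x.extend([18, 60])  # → [-9, 7, -7, 1, 18, 60]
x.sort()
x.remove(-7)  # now [-9, 1, 7, 18, 60]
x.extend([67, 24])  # [-9, 1, 7, 18, 60, 67, 24]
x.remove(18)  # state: [-9, 1, 7, 60, 67, 24]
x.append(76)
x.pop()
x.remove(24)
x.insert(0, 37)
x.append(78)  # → [37, -9, 1, 7, 60, 67, 78]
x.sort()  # [-9, 1, 7, 37, 60, 67, 78]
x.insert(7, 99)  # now [-9, 1, 7, 37, 60, 67, 78, 99]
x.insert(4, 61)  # [-9, 1, 7, 37, 61, 60, 67, 78, 99]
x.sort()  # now [-9, 1, 7, 37, 60, 61, 67, 78, 99]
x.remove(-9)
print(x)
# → [1, 7, 37, 60, 61, 67, 78, 99]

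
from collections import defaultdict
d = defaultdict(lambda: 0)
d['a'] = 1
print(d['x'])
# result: 0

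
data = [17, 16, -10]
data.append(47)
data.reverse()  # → [47, -10, 16, 17]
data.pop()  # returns 17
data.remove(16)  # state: [47, -10]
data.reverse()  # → [-10, 47]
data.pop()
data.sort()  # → [-10]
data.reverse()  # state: [-10]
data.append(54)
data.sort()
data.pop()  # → 54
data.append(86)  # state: [-10, 86]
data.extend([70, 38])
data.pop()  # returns 38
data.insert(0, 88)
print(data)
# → [88, -10, 86, 70]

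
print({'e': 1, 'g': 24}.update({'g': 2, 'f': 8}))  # None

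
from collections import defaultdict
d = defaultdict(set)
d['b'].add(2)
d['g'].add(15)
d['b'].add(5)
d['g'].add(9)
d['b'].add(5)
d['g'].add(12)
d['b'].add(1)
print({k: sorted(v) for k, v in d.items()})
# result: {'b': [1, 2, 5], 'g': [9, 12, 15]}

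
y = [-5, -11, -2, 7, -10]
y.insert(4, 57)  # [-5, -11, -2, 7, 57, -10]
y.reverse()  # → [-10, 57, 7, -2, -11, -5]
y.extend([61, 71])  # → [-10, 57, 7, -2, -11, -5, 61, 71]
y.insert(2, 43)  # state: [-10, 57, 43, 7, -2, -11, -5, 61, 71]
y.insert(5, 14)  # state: [-10, 57, 43, 7, -2, 14, -11, -5, 61, 71]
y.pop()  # 71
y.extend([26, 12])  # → [-10, 57, 43, 7, -2, 14, -11, -5, 61, 26, 12]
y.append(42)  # [-10, 57, 43, 7, -2, 14, -11, -5, 61, 26, 12, 42]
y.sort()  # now [-11, -10, -5, -2, 7, 12, 14, 26, 42, 43, 57, 61]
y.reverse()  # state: [61, 57, 43, 42, 26, 14, 12, 7, -2, -5, -10, -11]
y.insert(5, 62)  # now [61, 57, 43, 42, 26, 62, 14, 12, 7, -2, -5, -10, -11]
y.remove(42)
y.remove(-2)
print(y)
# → [61, 57, 43, 26, 62, 14, 12, 7, -5, -10, -11]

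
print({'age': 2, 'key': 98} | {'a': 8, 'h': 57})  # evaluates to {'age': 2, 'key': 98, 'a': 8, 'h': 57}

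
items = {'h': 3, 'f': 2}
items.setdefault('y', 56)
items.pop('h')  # 3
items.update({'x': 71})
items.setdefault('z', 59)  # 59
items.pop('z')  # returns 59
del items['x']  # {'f': 2, 'y': 56}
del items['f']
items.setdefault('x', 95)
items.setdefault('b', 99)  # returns 99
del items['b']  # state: {'y': 56, 'x': 95}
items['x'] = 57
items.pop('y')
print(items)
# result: {'x': 57}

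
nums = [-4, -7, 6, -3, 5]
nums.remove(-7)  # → [-4, 6, -3, 5]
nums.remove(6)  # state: [-4, -3, 5]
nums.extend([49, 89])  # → [-4, -3, 5, 49, 89]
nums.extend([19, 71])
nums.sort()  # [-4, -3, 5, 19, 49, 71, 89]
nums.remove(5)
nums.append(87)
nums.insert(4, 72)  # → [-4, -3, 19, 49, 72, 71, 89, 87]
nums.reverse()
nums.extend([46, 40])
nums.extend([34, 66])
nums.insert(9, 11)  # [87, 89, 71, 72, 49, 19, -3, -4, 46, 11, 40, 34, 66]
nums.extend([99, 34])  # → [87, 89, 71, 72, 49, 19, -3, -4, 46, 11, 40, 34, 66, 99, 34]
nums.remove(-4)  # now [87, 89, 71, 72, 49, 19, -3, 46, 11, 40, 34, 66, 99, 34]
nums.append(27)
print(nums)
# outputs [87, 89, 71, 72, 49, 19, -3, 46, 11, 40, 34, 66, 99, 34, 27]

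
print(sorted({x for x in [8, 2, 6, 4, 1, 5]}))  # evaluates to [1, 2, 4, 5, 6, 8]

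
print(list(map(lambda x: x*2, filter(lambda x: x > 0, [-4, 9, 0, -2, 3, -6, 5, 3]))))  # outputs [18, 6, 10, 6]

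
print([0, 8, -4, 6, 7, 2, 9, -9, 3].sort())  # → None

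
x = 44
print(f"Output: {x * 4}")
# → Output: 176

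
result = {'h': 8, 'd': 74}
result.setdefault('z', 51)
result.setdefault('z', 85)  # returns 51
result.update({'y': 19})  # {'h': 8, 'd': 74, 'z': 51, 'y': 19}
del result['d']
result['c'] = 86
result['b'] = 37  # {'h': 8, 'z': 51, 'y': 19, 'c': 86, 'b': 37}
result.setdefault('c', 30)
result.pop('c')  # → 86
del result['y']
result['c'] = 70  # {'h': 8, 'z': 51, 'b': 37, 'c': 70}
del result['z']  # {'h': 8, 'b': 37, 'c': 70}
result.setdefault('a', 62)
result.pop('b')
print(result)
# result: {'h': 8, 'c': 70, 'a': 62}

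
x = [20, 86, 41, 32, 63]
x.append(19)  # [20, 86, 41, 32, 63, 19]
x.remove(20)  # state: [86, 41, 32, 63, 19]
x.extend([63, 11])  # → [86, 41, 32, 63, 19, 63, 11]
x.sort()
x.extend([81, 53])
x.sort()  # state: [11, 19, 32, 41, 53, 63, 63, 81, 86]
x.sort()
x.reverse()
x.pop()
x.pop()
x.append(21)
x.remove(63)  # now [86, 81, 63, 53, 41, 32, 21]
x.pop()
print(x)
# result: [86, 81, 63, 53, 41, 32]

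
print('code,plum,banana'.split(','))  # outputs ['code', 'plum', 'banana']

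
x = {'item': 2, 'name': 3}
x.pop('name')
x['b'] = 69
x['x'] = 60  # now {'item': 2, 'b': 69, 'x': 60}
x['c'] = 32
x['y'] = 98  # {'item': 2, 'b': 69, 'x': 60, 'c': 32, 'y': 98}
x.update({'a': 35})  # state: {'item': 2, 'b': 69, 'x': 60, 'c': 32, 'y': 98, 'a': 35}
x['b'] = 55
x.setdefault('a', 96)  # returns 35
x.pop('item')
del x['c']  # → {'b': 55, 'x': 60, 'y': 98, 'a': 35}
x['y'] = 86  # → {'b': 55, 'x': 60, 'y': 86, 'a': 35}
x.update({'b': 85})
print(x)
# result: {'b': 85, 'x': 60, 'y': 86, 'a': 35}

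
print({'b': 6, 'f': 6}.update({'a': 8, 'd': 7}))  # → None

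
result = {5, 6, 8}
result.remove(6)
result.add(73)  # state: {5, 8, 73}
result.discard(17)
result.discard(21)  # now {5, 8, 73}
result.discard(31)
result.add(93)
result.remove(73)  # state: {5, 8, 93}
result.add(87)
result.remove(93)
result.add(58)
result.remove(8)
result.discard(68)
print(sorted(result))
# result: [5, 58, 87]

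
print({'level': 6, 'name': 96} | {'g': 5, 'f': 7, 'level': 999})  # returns {'level': 999, 'name': 96, 'g': 5, 'f': 7}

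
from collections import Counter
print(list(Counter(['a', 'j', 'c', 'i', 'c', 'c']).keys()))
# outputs ['a', 'j', 'c', 'i']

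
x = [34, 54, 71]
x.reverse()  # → [71, 54, 34]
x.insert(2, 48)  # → [71, 54, 48, 34]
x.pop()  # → 34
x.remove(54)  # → [71, 48]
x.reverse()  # [48, 71]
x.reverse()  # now [71, 48]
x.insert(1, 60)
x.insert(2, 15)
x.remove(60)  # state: [71, 15, 48]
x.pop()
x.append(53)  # [71, 15, 53]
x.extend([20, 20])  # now [71, 15, 53, 20, 20]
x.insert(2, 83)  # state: [71, 15, 83, 53, 20, 20]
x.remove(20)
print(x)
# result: [71, 15, 83, 53, 20]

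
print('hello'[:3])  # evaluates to hel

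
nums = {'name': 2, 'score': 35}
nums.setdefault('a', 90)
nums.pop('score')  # 35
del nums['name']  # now {'a': 90}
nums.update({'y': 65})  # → {'a': 90, 'y': 65}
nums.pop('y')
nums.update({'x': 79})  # {'a': 90, 'x': 79}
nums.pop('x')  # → 79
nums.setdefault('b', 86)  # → 86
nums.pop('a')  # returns 90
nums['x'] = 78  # {'b': 86, 'x': 78}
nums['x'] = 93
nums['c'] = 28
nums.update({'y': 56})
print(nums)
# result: {'b': 86, 'x': 93, 'c': 28, 'y': 56}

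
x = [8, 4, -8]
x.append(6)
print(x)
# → [8, 4, -8, 6]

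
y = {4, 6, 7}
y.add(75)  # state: {4, 6, 7, 75}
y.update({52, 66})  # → {4, 6, 7, 52, 66, 75}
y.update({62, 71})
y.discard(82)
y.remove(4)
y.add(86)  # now {6, 7, 52, 62, 66, 71, 75, 86}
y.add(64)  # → {6, 7, 52, 62, 64, 66, 71, 75, 86}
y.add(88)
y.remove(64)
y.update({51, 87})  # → {6, 7, 51, 52, 62, 66, 71, 75, 86, 87, 88}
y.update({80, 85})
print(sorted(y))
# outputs [6, 7, 51, 52, 62, 66, 71, 75, 80, 85, 86, 87, 88]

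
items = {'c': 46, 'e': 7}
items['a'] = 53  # {'c': 46, 'e': 7, 'a': 53}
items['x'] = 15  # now {'c': 46, 'e': 7, 'a': 53, 'x': 15}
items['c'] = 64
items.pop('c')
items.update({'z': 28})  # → {'e': 7, 'a': 53, 'x': 15, 'z': 28}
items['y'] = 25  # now {'e': 7, 'a': 53, 'x': 15, 'z': 28, 'y': 25}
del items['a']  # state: {'e': 7, 'x': 15, 'z': 28, 'y': 25}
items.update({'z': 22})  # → {'e': 7, 'x': 15, 'z': 22, 'y': 25}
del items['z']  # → {'e': 7, 'x': 15, 'y': 25}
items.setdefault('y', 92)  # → 25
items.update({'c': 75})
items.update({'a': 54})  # {'e': 7, 'x': 15, 'y': 25, 'c': 75, 'a': 54}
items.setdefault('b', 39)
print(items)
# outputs {'e': 7, 'x': 15, 'y': 25, 'c': 75, 'a': 54, 'b': 39}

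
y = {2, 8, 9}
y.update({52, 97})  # {2, 8, 9, 52, 97}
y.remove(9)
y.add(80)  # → {2, 8, 52, 80, 97}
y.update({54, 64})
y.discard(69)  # {2, 8, 52, 54, 64, 80, 97}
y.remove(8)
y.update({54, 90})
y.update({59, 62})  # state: {2, 52, 54, 59, 62, 64, 80, 90, 97}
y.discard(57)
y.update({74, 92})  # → {2, 52, 54, 59, 62, 64, 74, 80, 90, 92, 97}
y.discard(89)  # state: {2, 52, 54, 59, 62, 64, 74, 80, 90, 92, 97}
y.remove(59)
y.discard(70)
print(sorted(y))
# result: [2, 52, 54, 62, 64, 74, 80, 90, 92, 97]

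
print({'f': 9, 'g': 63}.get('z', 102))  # 102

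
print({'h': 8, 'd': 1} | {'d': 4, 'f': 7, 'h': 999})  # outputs {'h': 999, 'd': 4, 'f': 7}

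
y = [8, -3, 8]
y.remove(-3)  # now [8, 8]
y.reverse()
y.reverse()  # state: [8, 8]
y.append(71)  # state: [8, 8, 71]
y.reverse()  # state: [71, 8, 8]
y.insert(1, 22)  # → [71, 22, 8, 8]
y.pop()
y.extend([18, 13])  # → [71, 22, 8, 18, 13]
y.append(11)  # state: [71, 22, 8, 18, 13, 11]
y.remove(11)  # [71, 22, 8, 18, 13]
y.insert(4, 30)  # [71, 22, 8, 18, 30, 13]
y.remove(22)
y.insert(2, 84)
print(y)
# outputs [71, 8, 84, 18, 30, 13]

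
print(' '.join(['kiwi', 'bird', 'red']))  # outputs kiwi bird red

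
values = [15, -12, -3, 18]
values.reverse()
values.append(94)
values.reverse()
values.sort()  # [-12, -3, 15, 18, 94]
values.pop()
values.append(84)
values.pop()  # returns 84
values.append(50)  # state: [-12, -3, 15, 18, 50]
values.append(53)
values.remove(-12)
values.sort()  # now [-3, 15, 18, 50, 53]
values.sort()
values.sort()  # [-3, 15, 18, 50, 53]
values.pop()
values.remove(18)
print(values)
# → [-3, 15, 50]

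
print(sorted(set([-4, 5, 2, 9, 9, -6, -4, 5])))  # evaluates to [-6, -4, 2, 5, 9]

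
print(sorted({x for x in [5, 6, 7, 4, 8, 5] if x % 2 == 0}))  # [4, 6, 8]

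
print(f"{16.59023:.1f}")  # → 16.6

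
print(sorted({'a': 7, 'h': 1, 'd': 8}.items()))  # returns [('a', 7), ('d', 8), ('h', 1)]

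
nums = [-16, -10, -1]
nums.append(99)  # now [-16, -10, -1, 99]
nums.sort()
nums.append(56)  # [-16, -10, -1, 99, 56]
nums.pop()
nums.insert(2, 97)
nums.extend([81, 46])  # [-16, -10, 97, -1, 99, 81, 46]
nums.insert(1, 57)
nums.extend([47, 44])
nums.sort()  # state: [-16, -10, -1, 44, 46, 47, 57, 81, 97, 99]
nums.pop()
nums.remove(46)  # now [-16, -10, -1, 44, 47, 57, 81, 97]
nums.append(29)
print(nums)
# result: [-16, -10, -1, 44, 47, 57, 81, 97, 29]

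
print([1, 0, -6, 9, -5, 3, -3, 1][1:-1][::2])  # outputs [0, 9, 3]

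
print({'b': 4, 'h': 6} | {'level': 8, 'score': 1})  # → {'b': 4, 'h': 6, 'level': 8, 'score': 1}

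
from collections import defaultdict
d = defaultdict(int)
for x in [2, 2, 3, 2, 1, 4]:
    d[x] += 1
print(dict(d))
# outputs {2: 3, 3: 1, 1: 1, 4: 1}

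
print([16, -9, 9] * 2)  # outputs [16, -9, 9, 16, -9, 9]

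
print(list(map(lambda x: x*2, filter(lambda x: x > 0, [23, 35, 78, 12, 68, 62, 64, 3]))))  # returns [46, 70, 156, 24, 136, 124, 128, 6]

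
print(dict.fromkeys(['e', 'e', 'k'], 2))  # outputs {'e': 2, 'k': 2}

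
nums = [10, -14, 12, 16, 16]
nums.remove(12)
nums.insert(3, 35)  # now [10, -14, 16, 35, 16]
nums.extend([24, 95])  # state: [10, -14, 16, 35, 16, 24, 95]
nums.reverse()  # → [95, 24, 16, 35, 16, -14, 10]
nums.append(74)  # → [95, 24, 16, 35, 16, -14, 10, 74]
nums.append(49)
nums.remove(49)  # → [95, 24, 16, 35, 16, -14, 10, 74]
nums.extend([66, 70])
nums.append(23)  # [95, 24, 16, 35, 16, -14, 10, 74, 66, 70, 23]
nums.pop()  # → 23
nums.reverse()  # [70, 66, 74, 10, -14, 16, 35, 16, 24, 95]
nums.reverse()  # [95, 24, 16, 35, 16, -14, 10, 74, 66, 70]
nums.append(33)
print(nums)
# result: [95, 24, 16, 35, 16, -14, 10, 74, 66, 70, 33]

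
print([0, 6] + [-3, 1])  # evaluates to [0, 6, -3, 1]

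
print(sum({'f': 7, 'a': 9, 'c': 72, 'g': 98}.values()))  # 186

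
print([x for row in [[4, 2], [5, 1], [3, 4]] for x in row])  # [4, 2, 5, 1, 3, 4]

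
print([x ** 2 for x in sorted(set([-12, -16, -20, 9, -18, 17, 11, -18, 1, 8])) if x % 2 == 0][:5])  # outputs [400, 324, 256, 144, 64]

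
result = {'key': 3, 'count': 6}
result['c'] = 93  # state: {'key': 3, 'count': 6, 'c': 93}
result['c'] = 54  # {'key': 3, 'count': 6, 'c': 54}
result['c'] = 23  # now {'key': 3, 'count': 6, 'c': 23}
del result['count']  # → {'key': 3, 'c': 23}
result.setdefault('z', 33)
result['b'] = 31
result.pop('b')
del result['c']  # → {'key': 3, 'z': 33}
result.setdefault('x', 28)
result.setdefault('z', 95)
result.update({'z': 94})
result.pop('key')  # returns 3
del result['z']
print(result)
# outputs {'x': 28}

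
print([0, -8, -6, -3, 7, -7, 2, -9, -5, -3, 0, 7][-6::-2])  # [2, 7, -6, 0]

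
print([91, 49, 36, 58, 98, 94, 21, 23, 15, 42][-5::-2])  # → [94, 58, 49]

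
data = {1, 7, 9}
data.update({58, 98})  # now {1, 7, 9, 58, 98}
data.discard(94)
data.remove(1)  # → {7, 9, 58, 98}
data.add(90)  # {7, 9, 58, 90, 98}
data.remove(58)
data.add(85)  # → {7, 9, 85, 90, 98}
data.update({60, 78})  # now {7, 9, 60, 78, 85, 90, 98}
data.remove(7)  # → {9, 60, 78, 85, 90, 98}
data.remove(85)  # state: {9, 60, 78, 90, 98}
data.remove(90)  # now {9, 60, 78, 98}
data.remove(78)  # {9, 60, 98}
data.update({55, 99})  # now {9, 55, 60, 98, 99}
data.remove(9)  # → {55, 60, 98, 99}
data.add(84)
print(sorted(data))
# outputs [55, 60, 84, 98, 99]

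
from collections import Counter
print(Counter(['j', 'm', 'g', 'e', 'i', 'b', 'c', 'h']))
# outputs Counter({'j': 1, 'm': 1, 'g': 1, 'e': 1, 'i': 1, 'b': 1, 'c': 1, 'h': 1})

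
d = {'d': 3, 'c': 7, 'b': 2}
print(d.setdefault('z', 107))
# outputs 107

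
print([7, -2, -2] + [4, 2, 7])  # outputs [7, -2, -2, 4, 2, 7]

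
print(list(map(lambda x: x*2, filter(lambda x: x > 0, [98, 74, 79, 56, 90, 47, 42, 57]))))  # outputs [196, 148, 158, 112, 180, 94, 84, 114]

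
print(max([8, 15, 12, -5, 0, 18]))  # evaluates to 18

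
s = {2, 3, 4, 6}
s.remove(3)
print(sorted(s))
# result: [2, 4, 6]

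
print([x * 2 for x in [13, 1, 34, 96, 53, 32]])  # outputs [26, 2, 68, 192, 106, 64]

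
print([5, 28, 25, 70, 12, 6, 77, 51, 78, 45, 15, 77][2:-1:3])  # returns [25, 6, 78]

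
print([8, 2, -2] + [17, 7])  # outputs [8, 2, -2, 17, 7]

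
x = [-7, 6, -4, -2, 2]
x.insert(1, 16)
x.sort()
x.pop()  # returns 16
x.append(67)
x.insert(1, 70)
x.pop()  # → 67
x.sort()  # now [-7, -4, -2, 2, 6, 70]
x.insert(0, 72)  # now [72, -7, -4, -2, 2, 6, 70]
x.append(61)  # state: [72, -7, -4, -2, 2, 6, 70, 61]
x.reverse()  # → [61, 70, 6, 2, -2, -4, -7, 72]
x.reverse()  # [72, -7, -4, -2, 2, 6, 70, 61]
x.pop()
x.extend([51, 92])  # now [72, -7, -4, -2, 2, 6, 70, 51, 92]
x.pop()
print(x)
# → [72, -7, -4, -2, 2, 6, 70, 51]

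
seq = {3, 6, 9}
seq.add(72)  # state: {3, 6, 9, 72}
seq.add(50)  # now {3, 6, 9, 50, 72}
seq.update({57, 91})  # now {3, 6, 9, 50, 57, 72, 91}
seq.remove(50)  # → {3, 6, 9, 57, 72, 91}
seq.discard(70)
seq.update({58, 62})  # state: {3, 6, 9, 57, 58, 62, 72, 91}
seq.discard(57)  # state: {3, 6, 9, 58, 62, 72, 91}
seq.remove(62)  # {3, 6, 9, 58, 72, 91}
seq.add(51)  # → {3, 6, 9, 51, 58, 72, 91}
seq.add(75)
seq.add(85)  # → {3, 6, 9, 51, 58, 72, 75, 85, 91}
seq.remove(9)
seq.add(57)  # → {3, 6, 51, 57, 58, 72, 75, 85, 91}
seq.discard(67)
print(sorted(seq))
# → [3, 6, 51, 57, 58, 72, 75, 85, 91]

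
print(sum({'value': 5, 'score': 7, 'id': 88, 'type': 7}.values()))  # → 107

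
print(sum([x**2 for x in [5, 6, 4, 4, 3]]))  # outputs 102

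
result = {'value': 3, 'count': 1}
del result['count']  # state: {'value': 3}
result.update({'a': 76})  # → {'value': 3, 'a': 76}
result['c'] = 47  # {'value': 3, 'a': 76, 'c': 47}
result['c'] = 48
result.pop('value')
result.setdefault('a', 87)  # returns 76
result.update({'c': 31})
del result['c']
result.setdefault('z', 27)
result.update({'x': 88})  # {'a': 76, 'z': 27, 'x': 88}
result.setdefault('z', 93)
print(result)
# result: {'a': 76, 'z': 27, 'x': 88}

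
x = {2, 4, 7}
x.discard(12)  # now {2, 4, 7}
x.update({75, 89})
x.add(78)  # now {2, 4, 7, 75, 78, 89}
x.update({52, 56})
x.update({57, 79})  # {2, 4, 7, 52, 56, 57, 75, 78, 79, 89}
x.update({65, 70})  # {2, 4, 7, 52, 56, 57, 65, 70, 75, 78, 79, 89}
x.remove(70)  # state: {2, 4, 7, 52, 56, 57, 65, 75, 78, 79, 89}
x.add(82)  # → {2, 4, 7, 52, 56, 57, 65, 75, 78, 79, 82, 89}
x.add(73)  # {2, 4, 7, 52, 56, 57, 65, 73, 75, 78, 79, 82, 89}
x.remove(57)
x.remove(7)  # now {2, 4, 52, 56, 65, 73, 75, 78, 79, 82, 89}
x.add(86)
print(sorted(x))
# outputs [2, 4, 52, 56, 65, 73, 75, 78, 79, 82, 86, 89]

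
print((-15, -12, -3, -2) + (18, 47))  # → (-15, -12, -3, -2, 18, 47)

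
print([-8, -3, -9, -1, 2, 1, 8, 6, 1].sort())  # None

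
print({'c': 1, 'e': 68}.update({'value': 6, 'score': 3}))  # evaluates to None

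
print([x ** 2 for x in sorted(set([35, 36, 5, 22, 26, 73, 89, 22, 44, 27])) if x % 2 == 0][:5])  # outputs [484, 676, 1296, 1936]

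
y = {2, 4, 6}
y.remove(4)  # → {2, 6}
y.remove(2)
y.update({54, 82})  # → {6, 54, 82}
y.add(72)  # {6, 54, 72, 82}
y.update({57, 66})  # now {6, 54, 57, 66, 72, 82}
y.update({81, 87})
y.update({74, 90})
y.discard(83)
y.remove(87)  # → {6, 54, 57, 66, 72, 74, 81, 82, 90}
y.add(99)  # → {6, 54, 57, 66, 72, 74, 81, 82, 90, 99}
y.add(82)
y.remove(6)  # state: {54, 57, 66, 72, 74, 81, 82, 90, 99}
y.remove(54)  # {57, 66, 72, 74, 81, 82, 90, 99}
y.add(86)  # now {57, 66, 72, 74, 81, 82, 86, 90, 99}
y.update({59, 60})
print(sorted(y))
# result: [57, 59, 60, 66, 72, 74, 81, 82, 86, 90, 99]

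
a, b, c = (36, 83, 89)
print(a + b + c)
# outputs 208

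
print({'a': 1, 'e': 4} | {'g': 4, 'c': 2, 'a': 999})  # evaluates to {'a': 999, 'e': 4, 'g': 4, 'c': 2}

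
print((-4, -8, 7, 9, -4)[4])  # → -4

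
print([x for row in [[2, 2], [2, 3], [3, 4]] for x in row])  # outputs [2, 2, 2, 3, 3, 4]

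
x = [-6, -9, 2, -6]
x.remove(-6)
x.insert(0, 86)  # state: [86, -9, 2, -6]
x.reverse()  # [-6, 2, -9, 86]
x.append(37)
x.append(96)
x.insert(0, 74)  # [74, -6, 2, -9, 86, 37, 96]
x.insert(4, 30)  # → [74, -6, 2, -9, 30, 86, 37, 96]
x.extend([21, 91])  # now [74, -6, 2, -9, 30, 86, 37, 96, 21, 91]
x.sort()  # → [-9, -6, 2, 21, 30, 37, 74, 86, 91, 96]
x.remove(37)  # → [-9, -6, 2, 21, 30, 74, 86, 91, 96]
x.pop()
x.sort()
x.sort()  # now [-9, -6, 2, 21, 30, 74, 86, 91]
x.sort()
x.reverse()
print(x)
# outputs [91, 86, 74, 30, 21, 2, -6, -9]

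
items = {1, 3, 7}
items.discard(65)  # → {1, 3, 7}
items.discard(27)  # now {1, 3, 7}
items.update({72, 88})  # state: {1, 3, 7, 72, 88}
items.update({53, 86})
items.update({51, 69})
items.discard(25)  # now {1, 3, 7, 51, 53, 69, 72, 86, 88}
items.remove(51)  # {1, 3, 7, 53, 69, 72, 86, 88}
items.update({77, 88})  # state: {1, 3, 7, 53, 69, 72, 77, 86, 88}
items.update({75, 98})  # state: {1, 3, 7, 53, 69, 72, 75, 77, 86, 88, 98}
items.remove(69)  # {1, 3, 7, 53, 72, 75, 77, 86, 88, 98}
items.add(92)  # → {1, 3, 7, 53, 72, 75, 77, 86, 88, 92, 98}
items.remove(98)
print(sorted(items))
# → [1, 3, 7, 53, 72, 75, 77, 86, 88, 92]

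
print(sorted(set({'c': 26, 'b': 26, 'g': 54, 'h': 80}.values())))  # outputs [26, 54, 80]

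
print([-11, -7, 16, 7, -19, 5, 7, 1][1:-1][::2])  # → [-7, 7, 5]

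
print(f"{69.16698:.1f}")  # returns 69.2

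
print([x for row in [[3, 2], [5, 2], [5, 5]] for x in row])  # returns [3, 2, 5, 2, 5, 5]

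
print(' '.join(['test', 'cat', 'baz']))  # test cat baz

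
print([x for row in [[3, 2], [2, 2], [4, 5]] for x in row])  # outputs [3, 2, 2, 2, 4, 5]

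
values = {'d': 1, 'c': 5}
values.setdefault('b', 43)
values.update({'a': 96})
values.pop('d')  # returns 1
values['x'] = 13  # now {'c': 5, 'b': 43, 'a': 96, 'x': 13}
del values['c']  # {'b': 43, 'a': 96, 'x': 13}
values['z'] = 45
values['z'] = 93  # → {'b': 43, 'a': 96, 'x': 13, 'z': 93}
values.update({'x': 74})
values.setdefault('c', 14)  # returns 14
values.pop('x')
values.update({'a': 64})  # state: {'b': 43, 'a': 64, 'z': 93, 'c': 14}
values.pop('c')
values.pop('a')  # 64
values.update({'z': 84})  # {'b': 43, 'z': 84}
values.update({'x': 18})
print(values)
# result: {'b': 43, 'z': 84, 'x': 18}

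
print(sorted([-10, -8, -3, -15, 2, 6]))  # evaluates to [-15, -10, -8, -3, 2, 6]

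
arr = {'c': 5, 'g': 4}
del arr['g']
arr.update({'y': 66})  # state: {'c': 5, 'y': 66}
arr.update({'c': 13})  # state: {'c': 13, 'y': 66}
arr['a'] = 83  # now {'c': 13, 'y': 66, 'a': 83}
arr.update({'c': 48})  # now {'c': 48, 'y': 66, 'a': 83}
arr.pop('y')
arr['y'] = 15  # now {'c': 48, 'a': 83, 'y': 15}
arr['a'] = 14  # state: {'c': 48, 'a': 14, 'y': 15}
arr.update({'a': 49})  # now {'c': 48, 'a': 49, 'y': 15}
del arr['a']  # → {'c': 48, 'y': 15}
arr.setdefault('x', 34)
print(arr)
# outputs {'c': 48, 'y': 15, 'x': 34}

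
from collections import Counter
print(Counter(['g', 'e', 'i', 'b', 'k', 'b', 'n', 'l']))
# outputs Counter({'b': 2, 'g': 1, 'e': 1, 'i': 1, 'k': 1, 'n': 1, 'l': 1})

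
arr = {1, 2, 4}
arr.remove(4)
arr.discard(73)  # {1, 2}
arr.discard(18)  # {1, 2}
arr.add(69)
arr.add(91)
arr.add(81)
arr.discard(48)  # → {1, 2, 69, 81, 91}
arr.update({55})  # {1, 2, 55, 69, 81, 91}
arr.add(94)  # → {1, 2, 55, 69, 81, 91, 94}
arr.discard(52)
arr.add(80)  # {1, 2, 55, 69, 80, 81, 91, 94}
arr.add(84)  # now {1, 2, 55, 69, 80, 81, 84, 91, 94}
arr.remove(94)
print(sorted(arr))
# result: [1, 2, 55, 69, 80, 81, 84, 91]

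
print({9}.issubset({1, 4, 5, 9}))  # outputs True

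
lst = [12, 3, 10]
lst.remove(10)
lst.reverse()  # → [3, 12]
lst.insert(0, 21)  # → [21, 3, 12]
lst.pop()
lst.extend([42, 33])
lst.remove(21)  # [3, 42, 33]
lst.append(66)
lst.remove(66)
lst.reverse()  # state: [33, 42, 3]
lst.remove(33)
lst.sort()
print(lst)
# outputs [3, 42]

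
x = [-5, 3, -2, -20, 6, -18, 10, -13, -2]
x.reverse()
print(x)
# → [-2, -13, 10, -18, 6, -20, -2, 3, -5]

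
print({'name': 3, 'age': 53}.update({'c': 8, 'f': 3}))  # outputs None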